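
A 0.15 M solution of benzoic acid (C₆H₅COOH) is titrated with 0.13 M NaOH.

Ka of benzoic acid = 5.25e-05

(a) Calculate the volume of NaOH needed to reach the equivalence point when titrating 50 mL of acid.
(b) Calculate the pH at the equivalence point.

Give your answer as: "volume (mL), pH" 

moles acid = 0.15 × 50/1000 = 0.0075 mol; V_base = moles/0.13 × 1000 = 57.7 mL. At equivalence only the conjugate base is present: [A⁻] = 0.0075/0.108 = 6.9643e-02 M. Kb = Kw/Ka = 1.90e-10; [OH⁻] = √(Kb × [A⁻]) = 3.6422e-06; pOH = 5.44; pH = 14 - pOH = 8.56.

V = 57.7 mL, pH = 8.56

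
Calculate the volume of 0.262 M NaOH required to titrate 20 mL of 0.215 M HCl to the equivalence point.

At equivalence: moles acid = moles base. moles HCl = 0.215 × 20/1000 = 0.0043 mol. V_base = moles / 0.262 × 1000 = 16.4 mL.

V_{base} = 16.4 mL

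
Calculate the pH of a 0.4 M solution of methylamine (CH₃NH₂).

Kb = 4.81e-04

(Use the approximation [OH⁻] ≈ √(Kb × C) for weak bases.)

[OH⁻] = √(Kb × C) = √(4.81e-04 × 0.4) = 1.3871e-02. pOH = 1.86, pH = 14 - pOH

pH = 12.14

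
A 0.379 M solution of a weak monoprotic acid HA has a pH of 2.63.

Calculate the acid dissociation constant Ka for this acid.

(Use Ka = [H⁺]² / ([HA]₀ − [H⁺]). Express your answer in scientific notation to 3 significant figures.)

[H⁺] = 10^(−pH) = 10^(−2.63) = 2.344e-03 M. For HA ⇌ H⁺ + A⁻, Ka = [H⁺][A⁻]/[HA] = [H⁺]² / ([HA]₀ − [H⁺]) = (2.344e-03)² / (0.379 − 2.344e-03) = 1.46e-05.

K_a = 1.46e-05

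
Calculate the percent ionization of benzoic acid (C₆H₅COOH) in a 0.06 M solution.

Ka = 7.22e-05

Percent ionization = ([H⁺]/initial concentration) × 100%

Using Ka equilibrium: x² + Ka×x - Ka×C = 0. Solving: [H⁺] = 2.0456e-03. Percent = (2.0456e-03/0.06) × 100

Percent ionization = 3.41%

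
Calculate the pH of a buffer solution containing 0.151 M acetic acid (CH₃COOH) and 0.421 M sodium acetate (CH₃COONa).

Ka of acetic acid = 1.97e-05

pKa = -log(1.97e-05) = 4.71. pH = pKa + log([A⁻]/[HA]) = 4.71 + log(0.421/0.151)

pH = 5.15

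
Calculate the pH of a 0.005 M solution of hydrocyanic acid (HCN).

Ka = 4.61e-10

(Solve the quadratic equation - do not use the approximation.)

x² + Ka×x - Ka×C = 0. Using quadratic formula: [H⁺] = 1.5180e-06

pH = 5.82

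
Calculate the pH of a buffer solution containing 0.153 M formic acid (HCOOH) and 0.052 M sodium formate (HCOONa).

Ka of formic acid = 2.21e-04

pKa = -log(2.21e-04) = 3.66. pH = pKa + log([A⁻]/[HA]) = 3.66 + log(0.052/0.153)

pH = 3.19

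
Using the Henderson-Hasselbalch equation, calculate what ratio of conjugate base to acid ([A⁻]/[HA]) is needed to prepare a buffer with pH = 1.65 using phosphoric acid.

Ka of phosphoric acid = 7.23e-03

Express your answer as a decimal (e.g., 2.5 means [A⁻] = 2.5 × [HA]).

pKa = -log(7.23e-03) = 2.1409. pH = pKa + log([A⁻]/[HA]), so log([A⁻]/[HA]) = pH − pKa = 1.65 − 2.1409 = -0.4909. [A⁻]/[HA] = 10^(-0.4909) = 0.323

[A⁻]/[HA] = 0.323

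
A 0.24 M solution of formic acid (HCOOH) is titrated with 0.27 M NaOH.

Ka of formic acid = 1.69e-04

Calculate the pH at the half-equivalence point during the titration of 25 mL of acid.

At half-equivalence [HA] = [A⁻], so Henderson-Hasselbalch gives pH = pKa = -log(1.69e-04) = 3.77.

pH = pKa = 3.77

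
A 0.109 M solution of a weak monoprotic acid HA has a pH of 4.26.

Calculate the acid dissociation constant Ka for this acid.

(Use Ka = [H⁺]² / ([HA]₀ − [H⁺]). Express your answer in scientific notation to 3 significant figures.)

[H⁺] = 10^(−pH) = 10^(−4.26) = 5.495e-05 M. For HA ⇌ H⁺ + A⁻, Ka = [H⁺][A⁻]/[HA] = [H⁺]² / ([HA]₀ − [H⁺]) = (5.495e-05)² / (0.109 − 5.495e-05) = 2.77e-08.

K_a = 2.77e-08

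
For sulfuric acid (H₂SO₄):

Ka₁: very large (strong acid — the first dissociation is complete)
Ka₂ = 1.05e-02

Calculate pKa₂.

pKa₂ = -log(Ka₂) = -log(1.05e-02) = 1.98.

pK_{a2} = 1.98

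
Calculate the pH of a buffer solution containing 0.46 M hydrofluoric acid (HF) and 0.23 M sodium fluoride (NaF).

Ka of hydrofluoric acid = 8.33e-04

pKa = -log(8.33e-04) = 3.08. pH = pKa + log([A⁻]/[HA]) = 3.08 + log(0.23/0.46)

pH = 2.78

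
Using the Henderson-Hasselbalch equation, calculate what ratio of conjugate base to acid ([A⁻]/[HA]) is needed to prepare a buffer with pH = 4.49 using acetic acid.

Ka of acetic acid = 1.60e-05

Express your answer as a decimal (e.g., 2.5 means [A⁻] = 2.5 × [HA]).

pKa = -log(1.60e-05) = 4.7959. pH = pKa + log([A⁻]/[HA]), so log([A⁻]/[HA]) = pH − pKa = 4.49 − 4.7959 = -0.3059. [A⁻]/[HA] = 10^(-0.3059) = 0.494

[A⁻]/[HA] = 0.494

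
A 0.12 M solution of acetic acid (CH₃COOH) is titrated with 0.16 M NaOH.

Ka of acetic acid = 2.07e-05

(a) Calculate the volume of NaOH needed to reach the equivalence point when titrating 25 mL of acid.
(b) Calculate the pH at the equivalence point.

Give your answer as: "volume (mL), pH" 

moles acid = 0.12 × 25/1000 = 0.003 mol; V_base = moles/0.16 × 1000 = 18.8 mL. At equivalence only the conjugate base is present: [A⁻] = 0.003/0.044 = 6.8571e-02 M. Kb = Kw/Ka = 4.83e-10; [OH⁻] = √(Kb × [A⁻]) = 5.7555e-06; pOH = 5.24; pH = 14 - pOH = 8.76.

V = 18.8 mL, pH = 8.76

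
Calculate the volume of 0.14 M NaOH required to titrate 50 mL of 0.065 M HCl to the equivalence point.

At equivalence: moles acid = moles base. moles HCl = 0.065 × 50/1000 = 0.00325 mol. V_base = moles / 0.14 × 1000 = 23.2 mL.

V_{base} = 23.2 mL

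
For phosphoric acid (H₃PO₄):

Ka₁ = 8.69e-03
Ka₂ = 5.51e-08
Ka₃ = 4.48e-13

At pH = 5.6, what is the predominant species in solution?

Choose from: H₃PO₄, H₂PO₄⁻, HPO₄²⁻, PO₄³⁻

pKa₁ = 2.06, pKa₂ = 7.26, pKa₃ = 12.35. For a polyprotic acid the predominant species crosses at each pKa: below pKa_n the protonated form dominates, above it the deprotonated form does. At pH = 5.6, the predominant species is H₂PO₄⁻.

H₂PO₄⁻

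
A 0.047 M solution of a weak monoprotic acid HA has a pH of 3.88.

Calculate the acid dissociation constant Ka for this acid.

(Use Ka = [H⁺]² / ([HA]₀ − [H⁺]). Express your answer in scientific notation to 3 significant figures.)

[H⁺] = 10^(−pH) = 10^(−3.88) = 1.318e-04 M. For HA ⇌ H⁺ + A⁻, Ka = [H⁺][A⁻]/[HA] = [H⁺]² / ([HA]₀ − [H⁺]) = (1.318e-04)² / (0.047 − 1.318e-04) = 3.71e-07.

K_a = 3.71e-07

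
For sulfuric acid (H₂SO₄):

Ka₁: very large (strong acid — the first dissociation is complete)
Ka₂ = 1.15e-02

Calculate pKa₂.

pKa₂ = -log(Ka₂) = -log(1.15e-02) = 1.94.

pK_{a2} = 1.94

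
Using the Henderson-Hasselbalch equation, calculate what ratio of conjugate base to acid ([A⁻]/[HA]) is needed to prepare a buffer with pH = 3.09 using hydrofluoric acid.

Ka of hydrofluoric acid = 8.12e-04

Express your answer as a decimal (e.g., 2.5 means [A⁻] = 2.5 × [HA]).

pKa = -log(8.12e-04) = 3.0904. pH = pKa + log([A⁻]/[HA]), so log([A⁻]/[HA]) = pH − pKa = 3.09 − 3.0904 = -0.0004. [A⁻]/[HA] = 10^(-0.0004) = 0.999

[A⁻]/[HA] = 0.999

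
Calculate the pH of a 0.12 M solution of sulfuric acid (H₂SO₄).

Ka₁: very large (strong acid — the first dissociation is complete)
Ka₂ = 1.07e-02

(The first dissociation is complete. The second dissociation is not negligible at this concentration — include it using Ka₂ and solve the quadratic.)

First dissociation is complete: [H⁺]₀ = [HSO₄⁻]₀ = C = 0.12 M. Second dissociation HSO₄⁻ ⇌ H⁺ + SO₄²⁻: let x = [SO₄²⁻]. Ka₂ = (C + x)·x / (C − x) = 1.07e-02 → x² + (C + Ka₂)·x − Ka₂·C = 0 → x² + 0.13070·x − 1.284e-03 = 0. x = (−0.13070 + √(0.13070² + 4 × 1.284e-03)) / 2 = 9.1793e-03 M. [H⁺] = C + x = 0.12 + 9.1793e-03 = 1.2918e-01 M. pH = -log(1.2918e-01) = 0.89.

pH = 0.89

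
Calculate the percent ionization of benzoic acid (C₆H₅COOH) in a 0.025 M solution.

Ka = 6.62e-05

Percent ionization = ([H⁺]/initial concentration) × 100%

Using Ka equilibrium: x² + Ka×x - Ka×C = 0. Solving: [H⁺] = 1.2538e-03. Percent = (1.2538e-03/0.025) × 100

Percent ionization = 5.02%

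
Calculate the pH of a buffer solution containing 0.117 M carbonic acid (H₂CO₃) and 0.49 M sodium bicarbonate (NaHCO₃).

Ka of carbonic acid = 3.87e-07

pKa = -log(3.87e-07) = 6.41. pH = pKa + log([A⁻]/[HA]) = 6.41 + log(0.49/0.117)

pH = 7.03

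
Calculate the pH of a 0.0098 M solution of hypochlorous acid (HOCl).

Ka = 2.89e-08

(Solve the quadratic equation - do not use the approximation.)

x² + Ka×x - Ka×C = 0. Using quadratic formula: [H⁺] = 1.6815e-05

pH = 4.77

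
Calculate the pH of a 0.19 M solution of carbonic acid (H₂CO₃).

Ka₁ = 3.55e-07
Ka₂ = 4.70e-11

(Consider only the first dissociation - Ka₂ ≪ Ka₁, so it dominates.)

First dissociation dominates. From Ka₁ = [H⁺][HA⁻]/[H₂A], x² + Ka₁·x − Ka₁·C = 0 with C = 0.19 M and Ka₁ = 3.55e-07. Solving: [H⁺] = (−Ka₁ + √(Ka₁² + 4·Ka₁·C)) / 2 = 2.5953e-04 M. pH = -log(2.5953e-04) = 3.59.

pH = 3.59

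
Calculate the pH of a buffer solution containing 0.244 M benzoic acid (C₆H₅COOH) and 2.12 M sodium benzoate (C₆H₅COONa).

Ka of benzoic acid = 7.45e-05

pKa = -log(7.45e-05) = 4.13. pH = pKa + log([A⁻]/[HA]) = 4.13 + log(2.12/0.244)

pH = 5.07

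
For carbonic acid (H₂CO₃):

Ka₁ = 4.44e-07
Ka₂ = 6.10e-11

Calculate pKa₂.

pKa₂ = -log(Ka₂) = -log(6.10e-11) = 10.21.

pK_{a2} = 10.21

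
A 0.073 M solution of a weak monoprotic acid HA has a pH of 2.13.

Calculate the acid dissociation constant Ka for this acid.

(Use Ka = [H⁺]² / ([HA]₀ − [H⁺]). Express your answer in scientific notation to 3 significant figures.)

[H⁺] = 10^(−pH) = 10^(−2.13) = 7.413e-03 M. For HA ⇌ H⁺ + A⁻, Ka = [H⁺][A⁻]/[HA] = [H⁺]² / ([HA]₀ − [H⁺]) = (7.413e-03)² / (0.073 − 7.413e-03) = 8.38e-04.

K_a = 8.38e-04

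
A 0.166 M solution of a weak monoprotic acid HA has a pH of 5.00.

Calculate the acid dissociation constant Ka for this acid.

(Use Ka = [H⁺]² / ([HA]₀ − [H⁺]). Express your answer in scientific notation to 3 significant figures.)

[H⁺] = 10^(−pH) = 10^(−5.00) = 1.000e-05 M. For HA ⇌ H⁺ + A⁻, Ka = [H⁺][A⁻]/[HA] = [H⁺]² / ([HA]₀ − [H⁺]) = (1.000e-05)² / (0.166 − 1.000e-05) = 6.02e-10.

K_a = 6.02e-10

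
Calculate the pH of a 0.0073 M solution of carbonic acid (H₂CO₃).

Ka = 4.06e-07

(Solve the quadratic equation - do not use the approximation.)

x² + Ka×x - Ka×C = 0. Using quadratic formula: [H⁺] = 5.4238e-05

pH = 4.27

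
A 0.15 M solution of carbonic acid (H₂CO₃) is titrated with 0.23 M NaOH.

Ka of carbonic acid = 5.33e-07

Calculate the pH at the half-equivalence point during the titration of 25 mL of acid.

At half-equivalence [HA] = [A⁻], so Henderson-Hasselbalch gives pH = pKa = -log(5.33e-07) = 6.27.

pH = pKa = 6.27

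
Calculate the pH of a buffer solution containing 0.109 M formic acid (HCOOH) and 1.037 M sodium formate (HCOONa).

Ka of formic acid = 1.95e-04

pKa = -log(1.95e-04) = 3.71. pH = pKa + log([A⁻]/[HA]) = 3.71 + log(1.037/0.109)

pH = 4.69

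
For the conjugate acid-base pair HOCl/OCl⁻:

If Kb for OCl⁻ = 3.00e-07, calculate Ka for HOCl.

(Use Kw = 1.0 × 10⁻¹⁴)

For a conjugate pair Ka × Kb = Kw, so Ka = Kw/Kb = 1.0 × 10⁻¹⁴ / 3.00e-07 = 3.33e-08.

K_a = 3.33e-08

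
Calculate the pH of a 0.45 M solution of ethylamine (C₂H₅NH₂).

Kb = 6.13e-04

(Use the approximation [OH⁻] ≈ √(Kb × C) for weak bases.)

[OH⁻] = √(Kb × C) = √(6.13e-04 × 0.45) = 1.6609e-02. pOH = 1.78, pH = 14 - pOH

pH = 12.22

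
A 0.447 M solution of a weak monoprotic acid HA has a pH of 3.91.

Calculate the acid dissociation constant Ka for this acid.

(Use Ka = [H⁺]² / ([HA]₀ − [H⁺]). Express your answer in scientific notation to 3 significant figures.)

[H⁺] = 10^(−pH) = 10^(−3.91) = 1.230e-04 M. For HA ⇌ H⁺ + A⁻, Ka = [H⁺][A⁻]/[HA] = [H⁺]² / ([HA]₀ − [H⁺]) = (1.230e-04)² / (0.447 − 1.230e-04) = 3.39e-08.

K_a = 3.39e-08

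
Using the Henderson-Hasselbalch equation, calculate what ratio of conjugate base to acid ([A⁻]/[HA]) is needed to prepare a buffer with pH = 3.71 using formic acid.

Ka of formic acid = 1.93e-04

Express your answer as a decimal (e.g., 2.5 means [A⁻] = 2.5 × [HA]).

pKa = -log(1.93e-04) = 3.7144. pH = pKa + log([A⁻]/[HA]), so log([A⁻]/[HA]) = pH − pKa = 3.71 − 3.7144 = -0.0044. [A⁻]/[HA] = 10^(-0.0044) = 0.990

[A⁻]/[HA] = 0.990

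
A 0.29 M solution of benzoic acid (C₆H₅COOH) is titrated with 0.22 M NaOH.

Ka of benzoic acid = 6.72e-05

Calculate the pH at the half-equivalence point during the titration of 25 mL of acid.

At half-equivalence [HA] = [A⁻], so Henderson-Hasselbalch gives pH = pKa = -log(6.72e-05) = 4.17.

pH = pKa = 4.17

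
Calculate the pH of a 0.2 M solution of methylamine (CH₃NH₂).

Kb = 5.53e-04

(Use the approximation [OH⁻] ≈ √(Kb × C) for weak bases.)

[OH⁻] = √(Kb × C) = √(5.53e-04 × 0.2) = 1.0517e-02. pOH = 1.98, pH = 14 - pOH

pH = 12.02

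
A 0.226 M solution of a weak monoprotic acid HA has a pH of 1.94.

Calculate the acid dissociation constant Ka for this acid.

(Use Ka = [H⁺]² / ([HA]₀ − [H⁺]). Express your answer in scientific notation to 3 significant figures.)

[H⁺] = 10^(−pH) = 10^(−1.94) = 1.148e-02 M. For HA ⇌ H⁺ + A⁻, Ka = [H⁺][A⁻]/[HA] = [H⁺]² / ([HA]₀ − [H⁺]) = (1.148e-02)² / (0.226 − 1.148e-02) = 6.15e-04.

K_a = 6.15e-04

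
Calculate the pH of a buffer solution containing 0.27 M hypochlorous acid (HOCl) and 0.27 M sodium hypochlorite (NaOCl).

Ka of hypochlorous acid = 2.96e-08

pKa = -log(2.96e-08) = 7.53. pH = pKa + log([A⁻]/[HA]) = 7.53 + log(0.27/0.27)

pH = 7.53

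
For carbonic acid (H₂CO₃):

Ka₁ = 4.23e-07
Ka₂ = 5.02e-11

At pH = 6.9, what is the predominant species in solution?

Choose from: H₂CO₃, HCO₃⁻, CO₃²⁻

pKa₁ = 6.37, pKa₂ = 10.30. For a polyprotic acid the predominant species crosses at each pKa: below pKa_n the protonated form dominates, above it the deprotonated form does. At pH = 6.9, the predominant species is HCO₃⁻.

HCO₃⁻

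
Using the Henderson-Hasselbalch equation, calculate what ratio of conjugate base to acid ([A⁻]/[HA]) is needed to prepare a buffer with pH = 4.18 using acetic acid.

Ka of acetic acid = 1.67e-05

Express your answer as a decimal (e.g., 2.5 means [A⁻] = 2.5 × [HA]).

pKa = -log(1.67e-05) = 4.7773. pH = pKa + log([A⁻]/[HA]), so log([A⁻]/[HA]) = pH − pKa = 4.18 − 4.7773 = -0.5973. [A⁻]/[HA] = 10^(-0.5973) = 0.253

[A⁻]/[HA] = 0.253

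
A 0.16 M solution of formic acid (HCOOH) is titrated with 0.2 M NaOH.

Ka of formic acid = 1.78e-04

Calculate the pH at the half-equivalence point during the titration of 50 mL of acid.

At half-equivalence [HA] = [A⁻], so Henderson-Hasselbalch gives pH = pKa = -log(1.78e-04) = 3.75.

pH = pKa = 3.75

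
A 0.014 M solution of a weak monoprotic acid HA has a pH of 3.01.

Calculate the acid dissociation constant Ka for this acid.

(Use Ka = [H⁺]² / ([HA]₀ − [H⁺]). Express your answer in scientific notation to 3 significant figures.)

[H⁺] = 10^(−pH) = 10^(−3.01) = 9.772e-04 M. For HA ⇌ H⁺ + A⁻, Ka = [H⁺][A⁻]/[HA] = [H⁺]² / ([HA]₀ − [H⁺]) = (9.772e-04)² / (0.014 − 9.772e-04) = 7.33e-05.

K_a = 7.33e-05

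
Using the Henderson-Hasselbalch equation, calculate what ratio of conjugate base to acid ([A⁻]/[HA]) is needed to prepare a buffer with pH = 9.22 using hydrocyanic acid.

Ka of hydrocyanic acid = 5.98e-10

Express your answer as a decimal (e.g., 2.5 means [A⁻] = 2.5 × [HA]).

pKa = -log(5.98e-10) = 9.2233. pH = pKa + log([A⁻]/[HA]), so log([A⁻]/[HA]) = pH − pKa = 9.22 − 9.2233 = -0.0033. [A⁻]/[HA] = 10^(-0.0033) = 0.992

[A⁻]/[HA] = 0.992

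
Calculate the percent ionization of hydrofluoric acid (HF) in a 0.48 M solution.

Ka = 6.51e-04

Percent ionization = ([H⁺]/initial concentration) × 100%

Using Ka equilibrium: x² + Ka×x - Ka×C = 0. Solving: [H⁺] = 1.7355e-02. Percent = (1.7355e-02/0.48) × 100

Percent ionization = 3.62%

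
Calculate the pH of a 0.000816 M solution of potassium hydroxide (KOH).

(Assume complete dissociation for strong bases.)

[OH⁻] = 0.000816 M for strong base. pOH = -log[OH⁻] = 3.09, pH = 14 - pOH

pH = 10.91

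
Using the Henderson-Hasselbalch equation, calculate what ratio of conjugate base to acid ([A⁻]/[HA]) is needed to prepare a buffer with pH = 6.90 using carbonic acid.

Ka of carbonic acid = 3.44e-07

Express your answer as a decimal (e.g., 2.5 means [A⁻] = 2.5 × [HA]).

pKa = -log(3.44e-07) = 6.4634. pH = pKa + log([A⁻]/[HA]), so log([A⁻]/[HA]) = pH − pKa = 6.90 − 6.4634 = 0.4366. [A⁻]/[HA] = 10^(0.4366) = 2.73

[A⁻]/[HA] = 2.73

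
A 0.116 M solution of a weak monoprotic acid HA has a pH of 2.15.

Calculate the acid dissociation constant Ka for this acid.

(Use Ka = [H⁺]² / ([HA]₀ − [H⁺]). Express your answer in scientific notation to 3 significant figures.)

[H⁺] = 10^(−pH) = 10^(−2.15) = 7.079e-03 M. For HA ⇌ H⁺ + A⁻, Ka = [H⁺][A⁻]/[HA] = [H⁺]² / ([HA]₀ − [H⁺]) = (7.079e-03)² / (0.116 − 7.079e-03) = 4.60e-04.

K_a = 4.60e-04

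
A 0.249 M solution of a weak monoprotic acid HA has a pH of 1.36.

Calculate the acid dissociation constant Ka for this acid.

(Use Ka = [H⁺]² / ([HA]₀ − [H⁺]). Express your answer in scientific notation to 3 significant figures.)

[H⁺] = 10^(−pH) = 10^(−1.36) = 4.365e-02 M. For HA ⇌ H⁺ + A⁻, Ka = [H⁺][A⁻]/[HA] = [H⁺]² / ([HA]₀ − [H⁺]) = (4.365e-02)² / (0.249 − 4.365e-02) = 9.28e-03.

K_a = 9.28e-03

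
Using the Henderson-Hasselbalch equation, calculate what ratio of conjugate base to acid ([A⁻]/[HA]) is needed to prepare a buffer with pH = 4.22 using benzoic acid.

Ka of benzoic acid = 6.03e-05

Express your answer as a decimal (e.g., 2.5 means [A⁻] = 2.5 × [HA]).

pKa = -log(6.03e-05) = 4.2197. pH = pKa + log([A⁻]/[HA]), so log([A⁻]/[HA]) = pH − pKa = 4.22 − 4.2197 = 0.0003. [A⁻]/[HA] = 10^(0.0003) = 1.00

[A⁻]/[HA] = 1.00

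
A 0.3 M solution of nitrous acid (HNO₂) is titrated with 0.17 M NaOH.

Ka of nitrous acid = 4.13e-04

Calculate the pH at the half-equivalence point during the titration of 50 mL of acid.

At half-equivalence [HA] = [A⁻], so Henderson-Hasselbalch gives pH = pKa = -log(4.13e-04) = 3.38.

pH = pKa = 3.38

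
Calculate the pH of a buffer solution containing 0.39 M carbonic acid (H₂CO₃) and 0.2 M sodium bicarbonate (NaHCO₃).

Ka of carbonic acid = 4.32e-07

pKa = -log(4.32e-07) = 6.36. pH = pKa + log([A⁻]/[HA]) = 6.36 + log(0.2/0.39)

pH = 6.07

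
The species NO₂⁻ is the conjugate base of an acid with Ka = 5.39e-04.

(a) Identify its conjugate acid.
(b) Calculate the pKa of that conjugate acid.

(a) The conjugate acid is formed by adding one H⁺ to NO₂⁻, giving HNO₂. (b) pKa = -log(Ka) = -log(5.39e-04) = 3.27.

Conjugate acid: HNO₂; pK_a = 3.27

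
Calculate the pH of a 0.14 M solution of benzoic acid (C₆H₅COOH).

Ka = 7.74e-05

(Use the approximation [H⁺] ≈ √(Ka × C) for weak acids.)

[H⁺] = √(Ka × C) = √(7.74e-05 × 0.14) = 3.2918e-03. pH = -log(3.2918e-03)

pH = 2.48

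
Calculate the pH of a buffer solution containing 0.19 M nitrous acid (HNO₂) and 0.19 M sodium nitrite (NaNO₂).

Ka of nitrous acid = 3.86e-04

pKa = -log(3.86e-04) = 3.41. pH = pKa + log([A⁻]/[HA]) = 3.41 + log(0.19/0.19)

pH = 3.41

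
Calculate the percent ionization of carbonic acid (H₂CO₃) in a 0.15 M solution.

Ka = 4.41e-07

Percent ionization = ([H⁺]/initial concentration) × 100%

Using Ka equilibrium: x² + Ka×x - Ka×C = 0. Solving: [H⁺] = 2.5698e-04. Percent = (2.5698e-04/0.15) × 100

Percent ionization = 0.171%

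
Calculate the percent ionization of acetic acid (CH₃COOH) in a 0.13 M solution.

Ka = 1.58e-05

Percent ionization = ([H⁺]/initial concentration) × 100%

Using Ka equilibrium: x² + Ka×x - Ka×C = 0. Solving: [H⁺] = 1.4253e-03. Percent = (1.4253e-03/0.13) × 100

Percent ionization = 1.1%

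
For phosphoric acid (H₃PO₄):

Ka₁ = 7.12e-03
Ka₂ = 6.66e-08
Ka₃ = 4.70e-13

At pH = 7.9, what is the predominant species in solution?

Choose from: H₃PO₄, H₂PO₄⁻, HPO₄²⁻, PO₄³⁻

pKa₁ = 2.15, pKa₂ = 7.18, pKa₃ = 12.33. For a polyprotic acid the predominant species crosses at each pKa: below pKa_n the protonated form dominates, above it the deprotonated form does. At pH = 7.9, the predominant species is HPO₄²⁻.

HPO₄²⁻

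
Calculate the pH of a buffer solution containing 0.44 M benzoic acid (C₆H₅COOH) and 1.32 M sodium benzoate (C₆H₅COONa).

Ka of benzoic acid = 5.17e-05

pKa = -log(5.17e-05) = 4.29. pH = pKa + log([A⁻]/[HA]) = 4.29 + log(1.32/0.44)

pH = 4.76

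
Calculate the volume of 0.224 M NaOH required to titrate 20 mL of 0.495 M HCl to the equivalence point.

At equivalence: moles acid = moles base. moles HCl = 0.495 × 20/1000 = 0.0099 mol. V_base = moles / 0.224 × 1000 = 44.2 mL.

V_{base} = 44.2 mL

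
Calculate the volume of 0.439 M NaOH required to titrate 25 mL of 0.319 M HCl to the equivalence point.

At equivalence: moles acid = moles base. moles HCl = 0.319 × 25/1000 = 0.007975 mol. V_base = moles / 0.439 × 1000 = 18.2 mL.

V_{base} = 18.2 mL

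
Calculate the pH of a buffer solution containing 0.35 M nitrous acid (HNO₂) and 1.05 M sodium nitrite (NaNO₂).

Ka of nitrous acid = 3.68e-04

pKa = -log(3.68e-04) = 3.43. pH = pKa + log([A⁻]/[HA]) = 3.43 + log(1.05/0.35)

pH = 3.91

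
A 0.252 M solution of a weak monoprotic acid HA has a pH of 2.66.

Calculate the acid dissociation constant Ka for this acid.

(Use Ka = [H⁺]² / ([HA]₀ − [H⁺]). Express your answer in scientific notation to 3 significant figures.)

[H⁺] = 10^(−pH) = 10^(−2.66) = 2.188e-03 M. For HA ⇌ H⁺ + A⁻, Ka = [H⁺][A⁻]/[HA] = [H⁺]² / ([HA]₀ − [H⁺]) = (2.188e-03)² / (0.252 − 2.188e-03) = 1.92e-05.

K_a = 1.92e-05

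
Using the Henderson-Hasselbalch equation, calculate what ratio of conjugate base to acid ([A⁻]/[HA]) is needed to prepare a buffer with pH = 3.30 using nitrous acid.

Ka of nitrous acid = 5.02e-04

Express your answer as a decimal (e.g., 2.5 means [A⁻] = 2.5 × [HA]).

pKa = -log(5.02e-04) = 3.2993. pH = pKa + log([A⁻]/[HA]), so log([A⁻]/[HA]) = pH − pKa = 3.30 − 3.2993 = 0.0007. [A⁻]/[HA] = 10^(0.0007) = 1.00

[A⁻]/[HA] = 1.00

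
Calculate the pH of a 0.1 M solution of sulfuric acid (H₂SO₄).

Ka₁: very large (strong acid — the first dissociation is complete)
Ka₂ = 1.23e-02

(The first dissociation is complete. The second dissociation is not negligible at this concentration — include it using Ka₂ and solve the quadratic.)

First dissociation is complete: [H⁺]₀ = [HSO₄⁻]₀ = C = 0.1 M. Second dissociation HSO₄⁻ ⇌ H⁺ + SO₄²⁻: let x = [SO₄²⁻]. Ka₂ = (C + x)·x / (C − x) = 1.23e-02 → x² + (C + Ka₂)·x − Ka₂·C = 0 → x² + 0.11230·x − 1.230e-03 = 0. x = (−0.11230 + √(0.11230² + 4 × 1.230e-03)) / 2 = 1.0053e-02 M. [H⁺] = C + x = 0.1 + 1.0053e-02 = 1.1005e-01 M. pH = -log(1.1005e-01) = 0.96.

pH = 0.96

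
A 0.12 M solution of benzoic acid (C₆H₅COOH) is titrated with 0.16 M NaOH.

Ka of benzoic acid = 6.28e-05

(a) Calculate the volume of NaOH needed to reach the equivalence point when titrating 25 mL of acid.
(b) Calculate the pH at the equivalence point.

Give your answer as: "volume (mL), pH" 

moles acid = 0.12 × 25/1000 = 0.003 mol; V_base = moles/0.16 × 1000 = 18.8 mL. At equivalence only the conjugate base is present: [A⁻] = 0.003/0.044 = 6.8571e-02 M. Kb = Kw/Ka = 1.59e-10; [OH⁻] = √(Kb × [A⁻]) = 3.3044e-06; pOH = 5.48; pH = 14 - pOH = 8.52.

V = 18.8 mL, pH = 8.52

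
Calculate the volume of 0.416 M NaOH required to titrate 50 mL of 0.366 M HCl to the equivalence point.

At equivalence: moles acid = moles base. moles HCl = 0.366 × 50/1000 = 0.0183 mol. V_base = moles / 0.416 × 1000 = 44.0 mL.

V_{base} = 44.0 mL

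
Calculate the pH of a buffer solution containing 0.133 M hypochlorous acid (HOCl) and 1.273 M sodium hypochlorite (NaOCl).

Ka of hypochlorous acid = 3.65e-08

pKa = -log(3.65e-08) = 7.44. pH = pKa + log([A⁻]/[HA]) = 7.44 + log(1.273/0.133)

pH = 8.42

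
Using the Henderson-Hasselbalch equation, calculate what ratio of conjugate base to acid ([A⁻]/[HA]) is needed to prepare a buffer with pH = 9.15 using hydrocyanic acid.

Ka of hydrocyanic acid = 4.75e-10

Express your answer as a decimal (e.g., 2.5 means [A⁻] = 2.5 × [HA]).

pKa = -log(4.75e-10) = 9.3233. pH = pKa + log([A⁻]/[HA]), so log([A⁻]/[HA]) = pH − pKa = 9.15 − 9.3233 = -0.1733. [A⁻]/[HA] = 10^(-0.1733) = 0.671

[A⁻]/[HA] = 0.671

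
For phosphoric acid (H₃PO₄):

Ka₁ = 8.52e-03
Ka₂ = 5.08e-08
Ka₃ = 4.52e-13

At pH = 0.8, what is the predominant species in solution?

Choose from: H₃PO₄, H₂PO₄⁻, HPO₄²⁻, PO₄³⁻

pKa₁ = 2.07, pKa₂ = 7.29, pKa₃ = 12.34. For a polyprotic acid the predominant species crosses at each pKa: below pKa_n the protonated form dominates, above it the deprotonated form does. At pH = 0.8, the predominant species is H₃PO₄.

H₃PO₄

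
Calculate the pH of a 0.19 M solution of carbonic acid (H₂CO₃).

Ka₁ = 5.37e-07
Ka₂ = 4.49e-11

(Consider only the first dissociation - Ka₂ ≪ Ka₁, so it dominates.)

First dissociation dominates. From Ka₁ = [H⁺][HA⁻]/[H₂A], x² + Ka₁·x − Ka₁·C = 0 with C = 0.19 M and Ka₁ = 5.37e-07. Solving: [H⁺] = (−Ka₁ + √(Ka₁² + 4·Ka₁·C)) / 2 = 3.1915e-04 M. pH = -log(3.1915e-04) = 3.50.

pH = 3.50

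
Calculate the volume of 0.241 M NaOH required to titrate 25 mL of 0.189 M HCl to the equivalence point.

At equivalence: moles acid = moles base. moles HCl = 0.189 × 25/1000 = 0.004725 mol. V_base = moles / 0.241 × 1000 = 19.6 mL.

V_{base} = 19.6 mL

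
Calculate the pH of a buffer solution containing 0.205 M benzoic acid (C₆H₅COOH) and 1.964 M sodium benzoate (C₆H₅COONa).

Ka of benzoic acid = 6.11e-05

pKa = -log(6.11e-05) = 4.21. pH = pKa + log([A⁻]/[HA]) = 4.21 + log(1.964/0.205)

pH = 5.20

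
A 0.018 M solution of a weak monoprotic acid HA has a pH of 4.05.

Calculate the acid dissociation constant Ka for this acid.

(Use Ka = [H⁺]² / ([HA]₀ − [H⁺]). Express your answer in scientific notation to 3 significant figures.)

[H⁺] = 10^(−pH) = 10^(−4.05) = 8.913e-05 M. For HA ⇌ H⁺ + A⁻, Ka = [H⁺][A⁻]/[HA] = [H⁺]² / ([HA]₀ − [H⁺]) = (8.913e-05)² / (0.018 − 8.913e-05) = 4.43e-07.

K_a = 4.43e-07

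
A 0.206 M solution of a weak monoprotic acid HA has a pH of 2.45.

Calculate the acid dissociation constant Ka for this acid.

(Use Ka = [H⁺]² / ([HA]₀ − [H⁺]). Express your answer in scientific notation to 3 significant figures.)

[H⁺] = 10^(−pH) = 10^(−2.45) = 3.548e-03 M. For HA ⇌ H⁺ + A⁻, Ka = [H⁺][A⁻]/[HA] = [H⁺]² / ([HA]₀ − [H⁺]) = (3.548e-03)² / (0.206 − 3.548e-03) = 6.22e-05.

K_a = 6.22e-05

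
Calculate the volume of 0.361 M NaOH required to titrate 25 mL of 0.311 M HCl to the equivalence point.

At equivalence: moles acid = moles base. moles HCl = 0.311 × 25/1000 = 0.007775 mol. V_base = moles / 0.361 × 1000 = 21.5 mL.

V_{base} = 21.5 mL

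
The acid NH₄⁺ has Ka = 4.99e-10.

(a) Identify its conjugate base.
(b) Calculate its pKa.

(a) The conjugate base is formed by removing one H⁺ from NH₄⁺, giving NH₃. (b) pKa = -log(Ka) = -log(4.99e-10) = 9.30.

Conjugate base: NH₃; pK_a = 9.30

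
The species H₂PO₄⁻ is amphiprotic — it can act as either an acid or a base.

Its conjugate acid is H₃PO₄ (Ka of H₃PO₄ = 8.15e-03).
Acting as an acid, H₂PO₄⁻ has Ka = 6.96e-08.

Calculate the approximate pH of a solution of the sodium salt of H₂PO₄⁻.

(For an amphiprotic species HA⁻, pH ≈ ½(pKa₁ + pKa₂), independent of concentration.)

pKa₁ = -log(8.15e-03) = 2.09; pKa₂ = -log(6.96e-08) = 7.16. For an amphiprotic species, pH ≈ ½(pKa₁ + pKa₂) = ½(2.09 + 7.16) = 4.62.

pH = 4.62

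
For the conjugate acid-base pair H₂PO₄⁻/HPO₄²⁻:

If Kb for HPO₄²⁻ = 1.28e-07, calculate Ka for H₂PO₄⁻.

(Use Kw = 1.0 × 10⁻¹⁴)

For a conjugate pair Ka × Kb = Kw, so Ka = Kw/Kb = 1.0 × 10⁻¹⁴ / 1.28e-07 = 7.81e-08.

K_a = 7.81e-08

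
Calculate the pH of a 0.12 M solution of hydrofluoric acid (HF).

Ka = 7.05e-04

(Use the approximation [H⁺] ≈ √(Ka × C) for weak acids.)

[H⁺] = √(Ka × C) = √(7.05e-04 × 0.12) = 9.1978e-03. pH = -log(9.1978e-03)

pH = 2.04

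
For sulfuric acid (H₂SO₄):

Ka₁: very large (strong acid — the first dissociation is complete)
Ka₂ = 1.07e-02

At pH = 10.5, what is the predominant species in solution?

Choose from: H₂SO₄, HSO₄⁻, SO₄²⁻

The first dissociation is complete, so H₂SO₄ itself is never the predominant species in water; pKa₂ = -log(1.07e-02) = 1.97. For a polyprotic acid the predominant species crosses at each pKa: below pKa_n the protonated form dominates, above it the deprotonated form does. At pH = 10.5, the predominant species is SO₄²⁻.

SO₄²⁻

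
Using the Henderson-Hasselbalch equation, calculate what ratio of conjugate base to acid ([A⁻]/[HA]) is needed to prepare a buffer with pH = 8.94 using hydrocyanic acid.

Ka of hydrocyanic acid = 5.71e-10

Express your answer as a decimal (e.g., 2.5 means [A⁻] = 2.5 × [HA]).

pKa = -log(5.71e-10) = 9.2434. pH = pKa + log([A⁻]/[HA]), so log([A⁻]/[HA]) = pH − pKa = 8.94 − 9.2434 = -0.3034. [A⁻]/[HA] = 10^(-0.3034) = 0.497

[A⁻]/[HA] = 0.497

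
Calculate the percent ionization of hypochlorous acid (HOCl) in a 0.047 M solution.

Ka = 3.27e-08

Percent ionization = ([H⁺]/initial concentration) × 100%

Using Ka equilibrium: x² + Ka×x - Ka×C = 0. Solving: [H⁺] = 3.9187e-05. Percent = (3.9187e-05/0.047) × 100

Percent ionization = 0.0834%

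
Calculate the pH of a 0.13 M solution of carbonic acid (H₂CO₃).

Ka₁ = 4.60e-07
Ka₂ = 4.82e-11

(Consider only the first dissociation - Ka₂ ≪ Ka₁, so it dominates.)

First dissociation dominates. From Ka₁ = [H⁺][HA⁻]/[H₂A], x² + Ka₁·x − Ka₁·C = 0 with C = 0.13 M and Ka₁ = 4.60e-07. Solving: [H⁺] = (−Ka₁ + √(Ka₁² + 4·Ka₁·C)) / 2 = 2.4431e-04 M. pH = -log(2.4431e-04) = 3.61.

pH = 3.61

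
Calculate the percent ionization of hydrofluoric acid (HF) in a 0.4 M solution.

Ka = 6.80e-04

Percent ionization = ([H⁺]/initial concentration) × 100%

Using Ka equilibrium: x² + Ka×x - Ka×C = 0. Solving: [H⁺] = 1.6156e-02. Percent = (1.6156e-02/0.4) × 100

Percent ionization = 4.04%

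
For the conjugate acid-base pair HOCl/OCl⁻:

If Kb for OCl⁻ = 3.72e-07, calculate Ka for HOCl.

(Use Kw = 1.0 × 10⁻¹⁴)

For a conjugate pair Ka × Kb = Kw, so Ka = Kw/Kb = 1.0 × 10⁻¹⁴ / 3.72e-07 = 2.69e-08.

K_a = 2.69e-08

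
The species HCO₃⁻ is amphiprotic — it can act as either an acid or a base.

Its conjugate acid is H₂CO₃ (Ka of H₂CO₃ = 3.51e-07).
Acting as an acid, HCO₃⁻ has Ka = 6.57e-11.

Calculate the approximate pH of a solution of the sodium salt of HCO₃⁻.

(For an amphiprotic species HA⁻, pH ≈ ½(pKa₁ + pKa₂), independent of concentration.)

pKa₁ = -log(3.51e-07) = 6.45; pKa₂ = -log(6.57e-11) = 10.18. For an amphiprotic species, pH ≈ ½(pKa₁ + pKa₂) = ½(6.45 + 10.18) = 8.32.

pH = 8.32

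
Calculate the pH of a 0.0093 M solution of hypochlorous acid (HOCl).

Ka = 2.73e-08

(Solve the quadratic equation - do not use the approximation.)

x² + Ka×x - Ka×C = 0. Using quadratic formula: [H⁺] = 1.5920e-05

pH = 4.80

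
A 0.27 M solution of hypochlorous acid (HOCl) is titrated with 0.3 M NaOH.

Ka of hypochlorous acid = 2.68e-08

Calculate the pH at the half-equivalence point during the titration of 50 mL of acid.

At half-equivalence [HA] = [A⁻], so Henderson-Hasselbalch gives pH = pKa = -log(2.68e-08) = 7.57.

pH = pKa = 7.57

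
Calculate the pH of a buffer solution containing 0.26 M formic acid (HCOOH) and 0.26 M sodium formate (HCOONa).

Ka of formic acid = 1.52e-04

pKa = -log(1.52e-04) = 3.82. pH = pKa + log([A⁻]/[HA]) = 3.82 + log(0.26/0.26)

pH = 3.82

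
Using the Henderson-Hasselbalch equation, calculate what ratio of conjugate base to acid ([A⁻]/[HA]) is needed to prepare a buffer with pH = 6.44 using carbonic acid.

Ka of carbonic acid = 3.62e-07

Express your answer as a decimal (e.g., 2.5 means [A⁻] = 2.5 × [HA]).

pKa = -log(3.62e-07) = 6.4413. pH = pKa + log([A⁻]/[HA]), so log([A⁻]/[HA]) = pH − pKa = 6.44 − 6.4413 = -0.0013. [A⁻]/[HA] = 10^(-0.0013) = 0.997

[A⁻]/[HA] = 0.997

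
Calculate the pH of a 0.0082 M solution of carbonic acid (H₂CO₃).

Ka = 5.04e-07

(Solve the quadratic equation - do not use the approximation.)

x² + Ka×x - Ka×C = 0. Using quadratic formula: [H⁺] = 6.4035e-05

pH = 4.19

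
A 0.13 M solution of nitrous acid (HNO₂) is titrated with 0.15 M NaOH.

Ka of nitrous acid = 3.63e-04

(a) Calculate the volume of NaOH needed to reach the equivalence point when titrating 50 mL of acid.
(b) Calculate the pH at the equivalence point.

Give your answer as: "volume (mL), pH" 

moles acid = 0.13 × 50/1000 = 0.0065 mol; V_base = moles/0.15 × 1000 = 43.3 mL. At equivalence only the conjugate base is present: [A⁻] = 0.0065/0.093 = 6.9643e-02 M. Kb = Kw/Ka = 2.75e-11; [OH⁻] = √(Kb × [A⁻]) = 1.3851e-06; pOH = 5.86; pH = 14 - pOH = 8.14.

V = 43.3 mL, pH = 8.14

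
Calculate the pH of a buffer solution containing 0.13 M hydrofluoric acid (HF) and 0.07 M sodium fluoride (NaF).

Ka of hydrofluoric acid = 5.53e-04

pKa = -log(5.53e-04) = 3.26. pH = pKa + log([A⁻]/[HA]) = 3.26 + log(0.07/0.13)

pH = 2.99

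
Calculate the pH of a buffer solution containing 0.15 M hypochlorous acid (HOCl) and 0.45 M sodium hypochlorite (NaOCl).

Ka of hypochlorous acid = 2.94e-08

pKa = -log(2.94e-08) = 7.53. pH = pKa + log([A⁻]/[HA]) = 7.53 + log(0.45/0.15)

pH = 8.01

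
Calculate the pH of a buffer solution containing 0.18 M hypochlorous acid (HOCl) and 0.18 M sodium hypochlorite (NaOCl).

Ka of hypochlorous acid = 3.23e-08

pKa = -log(3.23e-08) = 7.49. pH = pKa + log([A⁻]/[HA]) = 7.49 + log(0.18/0.18)

pH = 7.49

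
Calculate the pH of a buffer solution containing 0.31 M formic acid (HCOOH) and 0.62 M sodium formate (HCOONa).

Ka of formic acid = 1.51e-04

pKa = -log(1.51e-04) = 3.82. pH = pKa + log([A⁻]/[HA]) = 3.82 + log(0.62/0.31)

pH = 4.12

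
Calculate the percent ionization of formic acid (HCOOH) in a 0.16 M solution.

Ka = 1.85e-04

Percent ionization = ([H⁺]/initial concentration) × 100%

Using Ka equilibrium: x² + Ka×x - Ka×C = 0. Solving: [H⁺] = 5.3489e-03. Percent = (5.3489e-03/0.16) × 100

Percent ionization = 3.34%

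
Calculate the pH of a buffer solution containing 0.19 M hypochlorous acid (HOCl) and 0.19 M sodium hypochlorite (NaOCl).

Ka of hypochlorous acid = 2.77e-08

pKa = -log(2.77e-08) = 7.56. pH = pKa + log([A⁻]/[HA]) = 7.56 + log(0.19/0.19)

pH = 7.56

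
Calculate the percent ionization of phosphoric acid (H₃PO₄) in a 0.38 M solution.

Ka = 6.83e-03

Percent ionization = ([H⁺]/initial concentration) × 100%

Using Ka equilibrium: x² + Ka×x - Ka×C = 0. Solving: [H⁺] = 4.7644e-02. Percent = (4.7644e-02/0.38) × 100

Percent ionization = 12.5%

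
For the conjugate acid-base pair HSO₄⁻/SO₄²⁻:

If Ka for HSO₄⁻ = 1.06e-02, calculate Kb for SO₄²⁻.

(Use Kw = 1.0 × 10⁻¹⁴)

For a conjugate pair Ka × Kb = Kw, so Kb = Kw/Ka = 1.0 × 10⁻¹⁴ / 1.06e-02 = 9.43e-13.

K_b = 9.43e-13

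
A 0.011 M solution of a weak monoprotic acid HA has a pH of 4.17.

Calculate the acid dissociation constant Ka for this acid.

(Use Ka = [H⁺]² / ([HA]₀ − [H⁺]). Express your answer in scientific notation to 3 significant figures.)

[H⁺] = 10^(−pH) = 10^(−4.17) = 6.761e-05 M. For HA ⇌ H⁺ + A⁻, Ka = [H⁺][A⁻]/[HA] = [H⁺]² / ([HA]₀ − [H⁺]) = (6.761e-05)² / (0.011 − 6.761e-05) = 4.18e-07.

K_a = 4.18e-07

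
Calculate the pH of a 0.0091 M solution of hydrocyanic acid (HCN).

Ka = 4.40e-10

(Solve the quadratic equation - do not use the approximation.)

x² + Ka×x - Ka×C = 0. Using quadratic formula: [H⁺] = 2.0008e-06

pH = 5.70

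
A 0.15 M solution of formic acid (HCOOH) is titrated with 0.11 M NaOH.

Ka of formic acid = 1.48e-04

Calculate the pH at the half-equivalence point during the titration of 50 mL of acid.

At half-equivalence [HA] = [A⁻], so Henderson-Hasselbalch gives pH = pKa = -log(1.48e-04) = 3.83.

pH = pKa = 3.83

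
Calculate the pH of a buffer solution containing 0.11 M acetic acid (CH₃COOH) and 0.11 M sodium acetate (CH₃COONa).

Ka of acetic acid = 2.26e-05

pKa = -log(2.26e-05) = 4.65. pH = pKa + log([A⁻]/[HA]) = 4.65 + log(0.11/0.11)

pH = 4.65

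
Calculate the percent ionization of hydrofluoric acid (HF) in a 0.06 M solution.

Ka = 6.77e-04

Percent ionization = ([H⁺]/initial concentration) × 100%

Using Ka equilibrium: x² + Ka×x - Ka×C = 0. Solving: [H⁺] = 6.0439e-03. Percent = (6.0439e-03/0.06) × 100

Percent ionization = 10.1%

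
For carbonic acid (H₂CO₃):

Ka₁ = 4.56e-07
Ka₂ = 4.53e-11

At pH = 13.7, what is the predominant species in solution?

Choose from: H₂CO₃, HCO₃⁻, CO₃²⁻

pKa₁ = 6.34, pKa₂ = 10.34. For a polyprotic acid the predominant species crosses at each pKa: below pKa_n the protonated form dominates, above it the deprotonated form does. At pH = 13.7, the predominant species is CO₃²⁻.

CO₃²⁻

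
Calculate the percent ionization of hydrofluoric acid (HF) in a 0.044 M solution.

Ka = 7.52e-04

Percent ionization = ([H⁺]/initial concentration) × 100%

Using Ka equilibrium: x² + Ka×x - Ka×C = 0. Solving: [H⁺] = 5.3885e-03. Percent = (5.3885e-03/0.044) × 100

Percent ionization = 12.2%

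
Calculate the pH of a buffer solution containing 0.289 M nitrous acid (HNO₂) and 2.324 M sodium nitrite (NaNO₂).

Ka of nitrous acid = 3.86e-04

pKa = -log(3.86e-04) = 3.41. pH = pKa + log([A⁻]/[HA]) = 3.41 + log(2.324/0.289)

pH = 4.32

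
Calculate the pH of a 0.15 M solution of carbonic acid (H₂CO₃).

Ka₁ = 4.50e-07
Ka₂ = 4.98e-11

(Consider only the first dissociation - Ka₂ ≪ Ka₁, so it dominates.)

First dissociation dominates. From Ka₁ = [H⁺][HA⁻]/[H₂A], x² + Ka₁·x − Ka₁·C = 0 with C = 0.15 M and Ka₁ = 4.50e-07. Solving: [H⁺] = (−Ka₁ + √(Ka₁² + 4·Ka₁·C)) / 2 = 2.5958e-04 M. pH = -log(2.5958e-04) = 3.59.

pH = 3.59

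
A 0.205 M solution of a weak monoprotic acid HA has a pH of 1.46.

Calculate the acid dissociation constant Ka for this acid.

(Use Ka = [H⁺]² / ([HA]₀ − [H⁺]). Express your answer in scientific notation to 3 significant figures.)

[H⁺] = 10^(−pH) = 10^(−1.46) = 3.467e-02 M. For HA ⇌ H⁺ + A⁻, Ka = [H⁺][A⁻]/[HA] = [H⁺]² / ([HA]₀ − [H⁺]) = (3.467e-02)² / (0.205 − 3.467e-02) = 7.06e-03.

K_a = 7.06e-03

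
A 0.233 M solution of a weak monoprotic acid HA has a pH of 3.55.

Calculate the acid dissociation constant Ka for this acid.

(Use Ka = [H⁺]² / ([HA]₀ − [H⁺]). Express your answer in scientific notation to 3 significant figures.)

[H⁺] = 10^(−pH) = 10^(−3.55) = 2.818e-04 M. For HA ⇌ H⁺ + A⁻, Ka = [H⁺][A⁻]/[HA] = [H⁺]² / ([HA]₀ − [H⁺]) = (2.818e-04)² / (0.233 − 2.818e-04) = 3.41e-07.

K_a = 3.41e-07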